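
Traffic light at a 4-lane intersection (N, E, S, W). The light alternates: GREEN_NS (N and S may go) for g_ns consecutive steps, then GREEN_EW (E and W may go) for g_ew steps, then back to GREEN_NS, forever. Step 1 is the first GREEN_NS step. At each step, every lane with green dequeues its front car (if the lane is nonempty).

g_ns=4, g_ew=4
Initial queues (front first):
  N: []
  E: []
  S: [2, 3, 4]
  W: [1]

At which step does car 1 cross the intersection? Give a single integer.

Step 1 [NS]: N:empty,E:wait,S:car2-GO,W:wait | queues: N=0 E=0 S=2 W=1
Step 2 [NS]: N:empty,E:wait,S:car3-GO,W:wait | queues: N=0 E=0 S=1 W=1
Step 3 [NS]: N:empty,E:wait,S:car4-GO,W:wait | queues: N=0 E=0 S=0 W=1
Step 4 [NS]: N:empty,E:wait,S:empty,W:wait | queues: N=0 E=0 S=0 W=1
Step 5 [EW]: N:wait,E:empty,S:wait,W:car1-GO | queues: N=0 E=0 S=0 W=0
Car 1 crosses at step 5

5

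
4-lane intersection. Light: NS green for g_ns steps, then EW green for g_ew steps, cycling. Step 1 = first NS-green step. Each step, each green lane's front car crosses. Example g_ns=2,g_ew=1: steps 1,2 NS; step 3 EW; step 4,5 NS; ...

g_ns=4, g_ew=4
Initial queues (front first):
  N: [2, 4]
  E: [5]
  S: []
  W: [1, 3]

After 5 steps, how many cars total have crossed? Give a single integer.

Answer: 4

Derivation:
Step 1 [NS]: N:car2-GO,E:wait,S:empty,W:wait | queues: N=1 E=1 S=0 W=2
Step 2 [NS]: N:car4-GO,E:wait,S:empty,W:wait | queues: N=0 E=1 S=0 W=2
Step 3 [NS]: N:empty,E:wait,S:empty,W:wait | queues: N=0 E=1 S=0 W=2
Step 4 [NS]: N:empty,E:wait,S:empty,W:wait | queues: N=0 E=1 S=0 W=2
Step 5 [EW]: N:wait,E:car5-GO,S:wait,W:car1-GO | queues: N=0 E=0 S=0 W=1
Cars crossed by step 5: 4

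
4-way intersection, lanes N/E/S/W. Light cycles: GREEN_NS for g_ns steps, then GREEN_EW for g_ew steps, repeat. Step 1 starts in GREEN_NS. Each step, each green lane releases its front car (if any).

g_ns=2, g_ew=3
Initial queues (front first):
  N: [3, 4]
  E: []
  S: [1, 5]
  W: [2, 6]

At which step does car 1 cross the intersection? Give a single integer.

Step 1 [NS]: N:car3-GO,E:wait,S:car1-GO,W:wait | queues: N=1 E=0 S=1 W=2
Step 2 [NS]: N:car4-GO,E:wait,S:car5-GO,W:wait | queues: N=0 E=0 S=0 W=2
Step 3 [EW]: N:wait,E:empty,S:wait,W:car2-GO | queues: N=0 E=0 S=0 W=1
Step 4 [EW]: N:wait,E:empty,S:wait,W:car6-GO | queues: N=0 E=0 S=0 W=0
Car 1 crosses at step 1

1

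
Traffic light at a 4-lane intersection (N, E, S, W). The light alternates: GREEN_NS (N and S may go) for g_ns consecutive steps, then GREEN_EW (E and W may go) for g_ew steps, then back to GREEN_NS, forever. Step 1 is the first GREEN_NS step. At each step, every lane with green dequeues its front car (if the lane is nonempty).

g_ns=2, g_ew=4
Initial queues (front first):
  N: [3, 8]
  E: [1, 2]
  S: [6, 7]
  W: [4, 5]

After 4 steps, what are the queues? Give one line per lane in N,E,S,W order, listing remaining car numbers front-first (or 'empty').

Step 1 [NS]: N:car3-GO,E:wait,S:car6-GO,W:wait | queues: N=1 E=2 S=1 W=2
Step 2 [NS]: N:car8-GO,E:wait,S:car7-GO,W:wait | queues: N=0 E=2 S=0 W=2
Step 3 [EW]: N:wait,E:car1-GO,S:wait,W:car4-GO | queues: N=0 E=1 S=0 W=1
Step 4 [EW]: N:wait,E:car2-GO,S:wait,W:car5-GO | queues: N=0 E=0 S=0 W=0

N: empty
E: empty
S: empty
W: empty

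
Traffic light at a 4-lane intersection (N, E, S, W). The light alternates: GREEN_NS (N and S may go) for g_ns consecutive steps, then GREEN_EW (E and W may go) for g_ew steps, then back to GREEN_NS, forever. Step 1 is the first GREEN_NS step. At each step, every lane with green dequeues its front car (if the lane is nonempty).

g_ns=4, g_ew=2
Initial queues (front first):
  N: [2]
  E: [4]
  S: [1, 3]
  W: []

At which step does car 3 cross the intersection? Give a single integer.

Step 1 [NS]: N:car2-GO,E:wait,S:car1-GO,W:wait | queues: N=0 E=1 S=1 W=0
Step 2 [NS]: N:empty,E:wait,S:car3-GO,W:wait | queues: N=0 E=1 S=0 W=0
Step 3 [NS]: N:empty,E:wait,S:empty,W:wait | queues: N=0 E=1 S=0 W=0
Step 4 [NS]: N:empty,E:wait,S:empty,W:wait | queues: N=0 E=1 S=0 W=0
Step 5 [EW]: N:wait,E:car4-GO,S:wait,W:empty | queues: N=0 E=0 S=0 W=0
Car 3 crosses at step 2

2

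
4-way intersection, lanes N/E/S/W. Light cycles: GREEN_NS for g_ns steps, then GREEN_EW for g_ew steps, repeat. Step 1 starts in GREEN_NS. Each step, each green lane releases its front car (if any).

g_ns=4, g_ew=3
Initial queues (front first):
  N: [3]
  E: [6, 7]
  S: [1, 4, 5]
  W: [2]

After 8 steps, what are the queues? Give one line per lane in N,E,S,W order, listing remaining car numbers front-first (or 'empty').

Step 1 [NS]: N:car3-GO,E:wait,S:car1-GO,W:wait | queues: N=0 E=2 S=2 W=1
Step 2 [NS]: N:empty,E:wait,S:car4-GO,W:wait | queues: N=0 E=2 S=1 W=1
Step 3 [NS]: N:empty,E:wait,S:car5-GO,W:wait | queues: N=0 E=2 S=0 W=1
Step 4 [NS]: N:empty,E:wait,S:empty,W:wait | queues: N=0 E=2 S=0 W=1
Step 5 [EW]: N:wait,E:car6-GO,S:wait,W:car2-GO | queues: N=0 E=1 S=0 W=0
Step 6 [EW]: N:wait,E:car7-GO,S:wait,W:empty | queues: N=0 E=0 S=0 W=0

N: empty
E: empty
S: empty
W: empty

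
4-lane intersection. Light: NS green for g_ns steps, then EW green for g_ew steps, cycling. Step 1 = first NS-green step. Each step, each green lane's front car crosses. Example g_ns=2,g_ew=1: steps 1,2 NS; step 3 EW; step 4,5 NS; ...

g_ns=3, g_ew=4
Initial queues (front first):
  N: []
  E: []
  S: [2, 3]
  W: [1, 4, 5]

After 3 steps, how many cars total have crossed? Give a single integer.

Step 1 [NS]: N:empty,E:wait,S:car2-GO,W:wait | queues: N=0 E=0 S=1 W=3
Step 2 [NS]: N:empty,E:wait,S:car3-GO,W:wait | queues: N=0 E=0 S=0 W=3
Step 3 [NS]: N:empty,E:wait,S:empty,W:wait | queues: N=0 E=0 S=0 W=3
Cars crossed by step 3: 2

Answer: 2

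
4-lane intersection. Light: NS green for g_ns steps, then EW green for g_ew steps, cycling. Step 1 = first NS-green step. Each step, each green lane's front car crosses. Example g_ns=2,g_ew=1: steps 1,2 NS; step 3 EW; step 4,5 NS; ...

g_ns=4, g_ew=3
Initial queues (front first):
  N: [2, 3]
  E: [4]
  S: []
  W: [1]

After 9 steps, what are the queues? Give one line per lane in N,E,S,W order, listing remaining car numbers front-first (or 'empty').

Step 1 [NS]: N:car2-GO,E:wait,S:empty,W:wait | queues: N=1 E=1 S=0 W=1
Step 2 [NS]: N:car3-GO,E:wait,S:empty,W:wait | queues: N=0 E=1 S=0 W=1
Step 3 [NS]: N:empty,E:wait,S:empty,W:wait | queues: N=0 E=1 S=0 W=1
Step 4 [NS]: N:empty,E:wait,S:empty,W:wait | queues: N=0 E=1 S=0 W=1
Step 5 [EW]: N:wait,E:car4-GO,S:wait,W:car1-GO | queues: N=0 E=0 S=0 W=0

N: empty
E: empty
S: empty
W: empty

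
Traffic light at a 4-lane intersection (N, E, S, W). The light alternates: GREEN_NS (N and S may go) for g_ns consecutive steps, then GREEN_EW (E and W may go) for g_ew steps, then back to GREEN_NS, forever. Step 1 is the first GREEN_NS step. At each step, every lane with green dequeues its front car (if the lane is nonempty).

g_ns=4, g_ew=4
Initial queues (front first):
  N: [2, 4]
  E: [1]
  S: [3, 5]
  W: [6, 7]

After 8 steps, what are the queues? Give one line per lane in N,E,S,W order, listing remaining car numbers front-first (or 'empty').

Step 1 [NS]: N:car2-GO,E:wait,S:car3-GO,W:wait | queues: N=1 E=1 S=1 W=2
Step 2 [NS]: N:car4-GO,E:wait,S:car5-GO,W:wait | queues: N=0 E=1 S=0 W=2
Step 3 [NS]: N:empty,E:wait,S:empty,W:wait | queues: N=0 E=1 S=0 W=2
Step 4 [NS]: N:empty,E:wait,S:empty,W:wait | queues: N=0 E=1 S=0 W=2
Step 5 [EW]: N:wait,E:car1-GO,S:wait,W:car6-GO | queues: N=0 E=0 S=0 W=1
Step 6 [EW]: N:wait,E:empty,S:wait,W:car7-GO | queues: N=0 E=0 S=0 W=0

N: empty
E: empty
S: empty
W: empty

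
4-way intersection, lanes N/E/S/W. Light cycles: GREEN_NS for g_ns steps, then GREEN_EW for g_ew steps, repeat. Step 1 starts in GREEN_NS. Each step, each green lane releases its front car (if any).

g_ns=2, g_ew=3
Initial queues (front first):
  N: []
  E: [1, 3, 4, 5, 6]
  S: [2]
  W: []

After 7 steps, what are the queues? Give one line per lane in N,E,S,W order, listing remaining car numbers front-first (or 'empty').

Step 1 [NS]: N:empty,E:wait,S:car2-GO,W:wait | queues: N=0 E=5 S=0 W=0
Step 2 [NS]: N:empty,E:wait,S:empty,W:wait | queues: N=0 E=5 S=0 W=0
Step 3 [EW]: N:wait,E:car1-GO,S:wait,W:empty | queues: N=0 E=4 S=0 W=0
Step 4 [EW]: N:wait,E:car3-GO,S:wait,W:empty | queues: N=0 E=3 S=0 W=0
Step 5 [EW]: N:wait,E:car4-GO,S:wait,W:empty | queues: N=0 E=2 S=0 W=0
Step 6 [NS]: N:empty,E:wait,S:empty,W:wait | queues: N=0 E=2 S=0 W=0
Step 7 [NS]: N:empty,E:wait,S:empty,W:wait | queues: N=0 E=2 S=0 W=0

N: empty
E: 5 6
S: empty
W: empty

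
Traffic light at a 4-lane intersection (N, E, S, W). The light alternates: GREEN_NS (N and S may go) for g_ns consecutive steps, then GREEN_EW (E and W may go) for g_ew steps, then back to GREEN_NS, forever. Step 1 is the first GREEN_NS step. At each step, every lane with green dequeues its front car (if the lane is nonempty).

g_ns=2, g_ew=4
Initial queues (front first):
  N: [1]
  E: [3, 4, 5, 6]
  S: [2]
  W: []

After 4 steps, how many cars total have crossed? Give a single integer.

Answer: 4

Derivation:
Step 1 [NS]: N:car1-GO,E:wait,S:car2-GO,W:wait | queues: N=0 E=4 S=0 W=0
Step 2 [NS]: N:empty,E:wait,S:empty,W:wait | queues: N=0 E=4 S=0 W=0
Step 3 [EW]: N:wait,E:car3-GO,S:wait,W:empty | queues: N=0 E=3 S=0 W=0
Step 4 [EW]: N:wait,E:car4-GO,S:wait,W:empty | queues: N=0 E=2 S=0 W=0
Cars crossed by step 4: 4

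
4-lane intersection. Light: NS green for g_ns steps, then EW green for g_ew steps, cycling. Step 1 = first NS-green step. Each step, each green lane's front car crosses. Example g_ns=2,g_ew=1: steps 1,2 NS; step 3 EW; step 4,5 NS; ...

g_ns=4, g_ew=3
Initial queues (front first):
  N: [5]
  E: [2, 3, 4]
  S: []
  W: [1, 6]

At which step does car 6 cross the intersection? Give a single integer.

Step 1 [NS]: N:car5-GO,E:wait,S:empty,W:wait | queues: N=0 E=3 S=0 W=2
Step 2 [NS]: N:empty,E:wait,S:empty,W:wait | queues: N=0 E=3 S=0 W=2
Step 3 [NS]: N:empty,E:wait,S:empty,W:wait | queues: N=0 E=3 S=0 W=2
Step 4 [NS]: N:empty,E:wait,S:empty,W:wait | queues: N=0 E=3 S=0 W=2
Step 5 [EW]: N:wait,E:car2-GO,S:wait,W:car1-GO | queues: N=0 E=2 S=0 W=1
Step 6 [EW]: N:wait,E:car3-GO,S:wait,W:car6-GO | queues: N=0 E=1 S=0 W=0
Step 7 [EW]: N:wait,E:car4-GO,S:wait,W:empty | queues: N=0 E=0 S=0 W=0
Car 6 crosses at step 6

6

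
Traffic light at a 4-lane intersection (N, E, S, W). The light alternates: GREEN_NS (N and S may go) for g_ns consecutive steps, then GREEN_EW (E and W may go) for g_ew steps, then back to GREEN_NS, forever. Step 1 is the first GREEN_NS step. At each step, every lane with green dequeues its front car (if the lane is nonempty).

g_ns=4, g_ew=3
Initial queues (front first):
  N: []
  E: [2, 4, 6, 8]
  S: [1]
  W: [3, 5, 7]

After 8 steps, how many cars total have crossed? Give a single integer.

Step 1 [NS]: N:empty,E:wait,S:car1-GO,W:wait | queues: N=0 E=4 S=0 W=3
Step 2 [NS]: N:empty,E:wait,S:empty,W:wait | queues: N=0 E=4 S=0 W=3
Step 3 [NS]: N:empty,E:wait,S:empty,W:wait | queues: N=0 E=4 S=0 W=3
Step 4 [NS]: N:empty,E:wait,S:empty,W:wait | queues: N=0 E=4 S=0 W=3
Step 5 [EW]: N:wait,E:car2-GO,S:wait,W:car3-GO | queues: N=0 E=3 S=0 W=2
Step 6 [EW]: N:wait,E:car4-GO,S:wait,W:car5-GO | queues: N=0 E=2 S=0 W=1
Step 7 [EW]: N:wait,E:car6-GO,S:wait,W:car7-GO | queues: N=0 E=1 S=0 W=0
Step 8 [NS]: N:empty,E:wait,S:empty,W:wait | queues: N=0 E=1 S=0 W=0
Cars crossed by step 8: 7

Answer: 7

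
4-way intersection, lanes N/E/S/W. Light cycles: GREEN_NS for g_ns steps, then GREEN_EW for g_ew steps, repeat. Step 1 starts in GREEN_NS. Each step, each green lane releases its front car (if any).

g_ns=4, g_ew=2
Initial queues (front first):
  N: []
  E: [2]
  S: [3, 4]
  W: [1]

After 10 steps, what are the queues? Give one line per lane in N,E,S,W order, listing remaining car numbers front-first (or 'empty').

Step 1 [NS]: N:empty,E:wait,S:car3-GO,W:wait | queues: N=0 E=1 S=1 W=1
Step 2 [NS]: N:empty,E:wait,S:car4-GO,W:wait | queues: N=0 E=1 S=0 W=1
Step 3 [NS]: N:empty,E:wait,S:empty,W:wait | queues: N=0 E=1 S=0 W=1
Step 4 [NS]: N:empty,E:wait,S:empty,W:wait | queues: N=0 E=1 S=0 W=1
Step 5 [EW]: N:wait,E:car2-GO,S:wait,W:car1-GO | queues: N=0 E=0 S=0 W=0

N: empty
E: empty
S: empty
W: empty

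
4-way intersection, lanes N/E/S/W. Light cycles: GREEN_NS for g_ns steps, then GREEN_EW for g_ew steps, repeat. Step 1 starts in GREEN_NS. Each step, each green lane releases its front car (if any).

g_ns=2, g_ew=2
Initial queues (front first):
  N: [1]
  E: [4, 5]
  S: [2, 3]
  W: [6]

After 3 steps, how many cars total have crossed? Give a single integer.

Step 1 [NS]: N:car1-GO,E:wait,S:car2-GO,W:wait | queues: N=0 E=2 S=1 W=1
Step 2 [NS]: N:empty,E:wait,S:car3-GO,W:wait | queues: N=0 E=2 S=0 W=1
Step 3 [EW]: N:wait,E:car4-GO,S:wait,W:car6-GO | queues: N=0 E=1 S=0 W=0
Cars crossed by step 3: 5

Answer: 5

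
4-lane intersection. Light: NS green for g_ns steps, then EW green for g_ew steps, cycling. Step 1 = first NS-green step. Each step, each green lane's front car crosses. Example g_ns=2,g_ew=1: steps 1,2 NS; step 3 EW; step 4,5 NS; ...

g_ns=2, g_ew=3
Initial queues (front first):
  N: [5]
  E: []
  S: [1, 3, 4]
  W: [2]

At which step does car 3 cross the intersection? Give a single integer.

Step 1 [NS]: N:car5-GO,E:wait,S:car1-GO,W:wait | queues: N=0 E=0 S=2 W=1
Step 2 [NS]: N:empty,E:wait,S:car3-GO,W:wait | queues: N=0 E=0 S=1 W=1
Step 3 [EW]: N:wait,E:empty,S:wait,W:car2-GO | queues: N=0 E=0 S=1 W=0
Step 4 [EW]: N:wait,E:empty,S:wait,W:empty | queues: N=0 E=0 S=1 W=0
Step 5 [EW]: N:wait,E:empty,S:wait,W:empty | queues: N=0 E=0 S=1 W=0
Step 6 [NS]: N:empty,E:wait,S:car4-GO,W:wait | queues: N=0 E=0 S=0 W=0
Car 3 crosses at step 2

2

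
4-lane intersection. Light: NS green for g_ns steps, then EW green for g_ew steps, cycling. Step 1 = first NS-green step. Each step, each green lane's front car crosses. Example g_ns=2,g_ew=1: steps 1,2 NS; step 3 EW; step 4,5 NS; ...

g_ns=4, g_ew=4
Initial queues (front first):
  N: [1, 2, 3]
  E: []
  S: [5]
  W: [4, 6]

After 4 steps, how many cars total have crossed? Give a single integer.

Step 1 [NS]: N:car1-GO,E:wait,S:car5-GO,W:wait | queues: N=2 E=0 S=0 W=2
Step 2 [NS]: N:car2-GO,E:wait,S:empty,W:wait | queues: N=1 E=0 S=0 W=2
Step 3 [NS]: N:car3-GO,E:wait,S:empty,W:wait | queues: N=0 E=0 S=0 W=2
Step 4 [NS]: N:empty,E:wait,S:empty,W:wait | queues: N=0 E=0 S=0 W=2
Cars crossed by step 4: 4

Answer: 4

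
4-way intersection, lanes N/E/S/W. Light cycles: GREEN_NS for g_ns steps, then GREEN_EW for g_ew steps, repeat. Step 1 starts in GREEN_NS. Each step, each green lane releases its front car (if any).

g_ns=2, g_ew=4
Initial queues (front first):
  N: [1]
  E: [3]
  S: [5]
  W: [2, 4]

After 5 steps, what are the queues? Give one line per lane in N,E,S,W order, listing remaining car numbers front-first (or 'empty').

Step 1 [NS]: N:car1-GO,E:wait,S:car5-GO,W:wait | queues: N=0 E=1 S=0 W=2
Step 2 [NS]: N:empty,E:wait,S:empty,W:wait | queues: N=0 E=1 S=0 W=2
Step 3 [EW]: N:wait,E:car3-GO,S:wait,W:car2-GO | queues: N=0 E=0 S=0 W=1
Step 4 [EW]: N:wait,E:empty,S:wait,W:car4-GO | queues: N=0 E=0 S=0 W=0

N: empty
E: empty
S: empty
W: empty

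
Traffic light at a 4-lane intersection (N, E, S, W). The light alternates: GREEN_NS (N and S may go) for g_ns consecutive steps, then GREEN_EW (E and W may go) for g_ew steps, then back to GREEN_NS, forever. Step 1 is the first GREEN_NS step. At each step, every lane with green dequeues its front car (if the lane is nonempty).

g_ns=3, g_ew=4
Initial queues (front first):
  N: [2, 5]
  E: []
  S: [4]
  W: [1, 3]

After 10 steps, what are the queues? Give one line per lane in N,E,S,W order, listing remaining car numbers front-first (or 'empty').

Step 1 [NS]: N:car2-GO,E:wait,S:car4-GO,W:wait | queues: N=1 E=0 S=0 W=2
Step 2 [NS]: N:car5-GO,E:wait,S:empty,W:wait | queues: N=0 E=0 S=0 W=2
Step 3 [NS]: N:empty,E:wait,S:empty,W:wait | queues: N=0 E=0 S=0 W=2
Step 4 [EW]: N:wait,E:empty,S:wait,W:car1-GO | queues: N=0 E=0 S=0 W=1
Step 5 [EW]: N:wait,E:empty,S:wait,W:car3-GO | queues: N=0 E=0 S=0 W=0

N: empty
E: empty
S: empty
W: empty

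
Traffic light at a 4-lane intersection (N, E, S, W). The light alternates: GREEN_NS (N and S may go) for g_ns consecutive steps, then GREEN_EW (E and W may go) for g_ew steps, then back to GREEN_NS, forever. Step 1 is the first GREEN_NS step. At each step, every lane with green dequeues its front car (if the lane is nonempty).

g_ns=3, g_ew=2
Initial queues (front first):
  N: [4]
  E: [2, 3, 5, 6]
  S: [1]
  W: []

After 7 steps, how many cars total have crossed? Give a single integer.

Step 1 [NS]: N:car4-GO,E:wait,S:car1-GO,W:wait | queues: N=0 E=4 S=0 W=0
Step 2 [NS]: N:empty,E:wait,S:empty,W:wait | queues: N=0 E=4 S=0 W=0
Step 3 [NS]: N:empty,E:wait,S:empty,W:wait | queues: N=0 E=4 S=0 W=0
Step 4 [EW]: N:wait,E:car2-GO,S:wait,W:empty | queues: N=0 E=3 S=0 W=0
Step 5 [EW]: N:wait,E:car3-GO,S:wait,W:empty | queues: N=0 E=2 S=0 W=0
Step 6 [NS]: N:empty,E:wait,S:empty,W:wait | queues: N=0 E=2 S=0 W=0
Step 7 [NS]: N:empty,E:wait,S:empty,W:wait | queues: N=0 E=2 S=0 W=0
Cars crossed by step 7: 4

Answer: 4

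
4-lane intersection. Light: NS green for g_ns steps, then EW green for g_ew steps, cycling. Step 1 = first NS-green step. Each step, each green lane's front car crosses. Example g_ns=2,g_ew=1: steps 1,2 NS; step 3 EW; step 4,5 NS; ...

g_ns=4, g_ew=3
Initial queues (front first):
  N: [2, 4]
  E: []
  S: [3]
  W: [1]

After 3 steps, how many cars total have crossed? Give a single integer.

Answer: 3

Derivation:
Step 1 [NS]: N:car2-GO,E:wait,S:car3-GO,W:wait | queues: N=1 E=0 S=0 W=1
Step 2 [NS]: N:car4-GO,E:wait,S:empty,W:wait | queues: N=0 E=0 S=0 W=1
Step 3 [NS]: N:empty,E:wait,S:empty,W:wait | queues: N=0 E=0 S=0 W=1
Cars crossed by step 3: 3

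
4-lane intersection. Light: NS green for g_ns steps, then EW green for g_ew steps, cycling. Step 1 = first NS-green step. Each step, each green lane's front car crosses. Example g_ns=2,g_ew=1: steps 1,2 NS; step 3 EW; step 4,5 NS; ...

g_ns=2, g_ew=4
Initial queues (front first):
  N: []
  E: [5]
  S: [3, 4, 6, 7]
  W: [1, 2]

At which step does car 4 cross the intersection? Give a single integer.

Step 1 [NS]: N:empty,E:wait,S:car3-GO,W:wait | queues: N=0 E=1 S=3 W=2
Step 2 [NS]: N:empty,E:wait,S:car4-GO,W:wait | queues: N=0 E=1 S=2 W=2
Step 3 [EW]: N:wait,E:car5-GO,S:wait,W:car1-GO | queues: N=0 E=0 S=2 W=1
Step 4 [EW]: N:wait,E:empty,S:wait,W:car2-GO | queues: N=0 E=0 S=2 W=0
Step 5 [EW]: N:wait,E:empty,S:wait,W:empty | queues: N=0 E=0 S=2 W=0
Step 6 [EW]: N:wait,E:empty,S:wait,W:empty | queues: N=0 E=0 S=2 W=0
Step 7 [NS]: N:empty,E:wait,S:car6-GO,W:wait | queues: N=0 E=0 S=1 W=0
Step 8 [NS]: N:empty,E:wait,S:car7-GO,W:wait | queues: N=0 E=0 S=0 W=0
Car 4 crosses at step 2

2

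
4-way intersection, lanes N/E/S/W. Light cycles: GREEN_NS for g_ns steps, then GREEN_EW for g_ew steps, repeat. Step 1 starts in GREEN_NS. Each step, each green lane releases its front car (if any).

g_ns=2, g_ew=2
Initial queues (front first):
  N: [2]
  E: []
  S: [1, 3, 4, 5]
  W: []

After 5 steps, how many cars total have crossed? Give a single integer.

Step 1 [NS]: N:car2-GO,E:wait,S:car1-GO,W:wait | queues: N=0 E=0 S=3 W=0
Step 2 [NS]: N:empty,E:wait,S:car3-GO,W:wait | queues: N=0 E=0 S=2 W=0
Step 3 [EW]: N:wait,E:empty,S:wait,W:empty | queues: N=0 E=0 S=2 W=0
Step 4 [EW]: N:wait,E:empty,S:wait,W:empty | queues: N=0 E=0 S=2 W=0
Step 5 [NS]: N:empty,E:wait,S:car4-GO,W:wait | queues: N=0 E=0 S=1 W=0
Cars crossed by step 5: 4

Answer: 4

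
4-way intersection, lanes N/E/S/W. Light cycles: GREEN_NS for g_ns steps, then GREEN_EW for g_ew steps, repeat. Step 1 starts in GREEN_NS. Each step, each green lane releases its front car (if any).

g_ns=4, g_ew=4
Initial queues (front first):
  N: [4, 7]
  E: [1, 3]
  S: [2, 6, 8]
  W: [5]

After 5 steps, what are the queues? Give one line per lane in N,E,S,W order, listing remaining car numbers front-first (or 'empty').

Step 1 [NS]: N:car4-GO,E:wait,S:car2-GO,W:wait | queues: N=1 E=2 S=2 W=1
Step 2 [NS]: N:car7-GO,E:wait,S:car6-GO,W:wait | queues: N=0 E=2 S=1 W=1
Step 3 [NS]: N:empty,E:wait,S:car8-GO,W:wait | queues: N=0 E=2 S=0 W=1
Step 4 [NS]: N:empty,E:wait,S:empty,W:wait | queues: N=0 E=2 S=0 W=1
Step 5 [EW]: N:wait,E:car1-GO,S:wait,W:car5-GO | queues: N=0 E=1 S=0 W=0

N: empty
E: 3
S: empty
W: empty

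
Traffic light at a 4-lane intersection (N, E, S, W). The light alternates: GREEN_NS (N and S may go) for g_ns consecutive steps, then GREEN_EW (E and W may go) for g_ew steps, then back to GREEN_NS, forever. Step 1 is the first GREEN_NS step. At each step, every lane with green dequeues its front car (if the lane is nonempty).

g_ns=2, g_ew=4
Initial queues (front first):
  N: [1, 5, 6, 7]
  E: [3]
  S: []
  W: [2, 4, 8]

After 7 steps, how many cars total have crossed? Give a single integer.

Answer: 7

Derivation:
Step 1 [NS]: N:car1-GO,E:wait,S:empty,W:wait | queues: N=3 E=1 S=0 W=3
Step 2 [NS]: N:car5-GO,E:wait,S:empty,W:wait | queues: N=2 E=1 S=0 W=3
Step 3 [EW]: N:wait,E:car3-GO,S:wait,W:car2-GO | queues: N=2 E=0 S=0 W=2
Step 4 [EW]: N:wait,E:empty,S:wait,W:car4-GO | queues: N=2 E=0 S=0 W=1
Step 5 [EW]: N:wait,E:empty,S:wait,W:car8-GO | queues: N=2 E=0 S=0 W=0
Step 6 [EW]: N:wait,E:empty,S:wait,W:empty | queues: N=2 E=0 S=0 W=0
Step 7 [NS]: N:car6-GO,E:wait,S:empty,W:wait | queues: N=1 E=0 S=0 W=0
Cars crossed by step 7: 7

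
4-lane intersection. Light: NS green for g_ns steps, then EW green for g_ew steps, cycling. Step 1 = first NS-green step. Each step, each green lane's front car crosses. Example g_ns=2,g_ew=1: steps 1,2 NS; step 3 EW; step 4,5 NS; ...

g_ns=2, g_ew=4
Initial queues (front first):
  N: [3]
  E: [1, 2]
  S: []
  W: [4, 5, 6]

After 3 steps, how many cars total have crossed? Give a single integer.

Step 1 [NS]: N:car3-GO,E:wait,S:empty,W:wait | queues: N=0 E=2 S=0 W=3
Step 2 [NS]: N:empty,E:wait,S:empty,W:wait | queues: N=0 E=2 S=0 W=3
Step 3 [EW]: N:wait,E:car1-GO,S:wait,W:car4-GO | queues: N=0 E=1 S=0 W=2
Cars crossed by step 3: 3

Answer: 3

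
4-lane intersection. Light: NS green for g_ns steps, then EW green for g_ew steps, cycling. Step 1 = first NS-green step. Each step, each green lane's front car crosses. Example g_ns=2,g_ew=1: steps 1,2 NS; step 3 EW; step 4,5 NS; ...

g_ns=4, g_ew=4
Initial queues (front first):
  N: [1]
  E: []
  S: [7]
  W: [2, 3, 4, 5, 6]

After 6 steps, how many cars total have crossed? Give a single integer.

Step 1 [NS]: N:car1-GO,E:wait,S:car7-GO,W:wait | queues: N=0 E=0 S=0 W=5
Step 2 [NS]: N:empty,E:wait,S:empty,W:wait | queues: N=0 E=0 S=0 W=5
Step 3 [NS]: N:empty,E:wait,S:empty,W:wait | queues: N=0 E=0 S=0 W=5
Step 4 [NS]: N:empty,E:wait,S:empty,W:wait | queues: N=0 E=0 S=0 W=5
Step 5 [EW]: N:wait,E:empty,S:wait,W:car2-GO | queues: N=0 E=0 S=0 W=4
Step 6 [EW]: N:wait,E:empty,S:wait,W:car3-GO | queues: N=0 E=0 S=0 W=3
Cars crossed by step 6: 4

Answer: 4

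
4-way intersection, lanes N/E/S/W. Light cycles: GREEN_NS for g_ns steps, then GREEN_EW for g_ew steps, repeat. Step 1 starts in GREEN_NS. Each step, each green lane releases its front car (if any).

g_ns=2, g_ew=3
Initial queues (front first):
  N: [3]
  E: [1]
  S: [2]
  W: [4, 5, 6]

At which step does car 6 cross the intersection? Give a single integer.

Step 1 [NS]: N:car3-GO,E:wait,S:car2-GO,W:wait | queues: N=0 E=1 S=0 W=3
Step 2 [NS]: N:empty,E:wait,S:empty,W:wait | queues: N=0 E=1 S=0 W=3
Step 3 [EW]: N:wait,E:car1-GO,S:wait,W:car4-GO | queues: N=0 E=0 S=0 W=2
Step 4 [EW]: N:wait,E:empty,S:wait,W:car5-GO | queues: N=0 E=0 S=0 W=1
Step 5 [EW]: N:wait,E:empty,S:wait,W:car6-GO | queues: N=0 E=0 S=0 W=0
Car 6 crosses at step 5

5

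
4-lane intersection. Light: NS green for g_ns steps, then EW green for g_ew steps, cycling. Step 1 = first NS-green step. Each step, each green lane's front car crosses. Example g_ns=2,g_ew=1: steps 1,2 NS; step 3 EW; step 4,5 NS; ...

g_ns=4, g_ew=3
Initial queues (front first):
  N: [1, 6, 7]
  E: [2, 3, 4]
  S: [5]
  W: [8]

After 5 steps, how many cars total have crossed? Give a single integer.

Answer: 6

Derivation:
Step 1 [NS]: N:car1-GO,E:wait,S:car5-GO,W:wait | queues: N=2 E=3 S=0 W=1
Step 2 [NS]: N:car6-GO,E:wait,S:empty,W:wait | queues: N=1 E=3 S=0 W=1
Step 3 [NS]: N:car7-GO,E:wait,S:empty,W:wait | queues: N=0 E=3 S=0 W=1
Step 4 [NS]: N:empty,E:wait,S:empty,W:wait | queues: N=0 E=3 S=0 W=1
Step 5 [EW]: N:wait,E:car2-GO,S:wait,W:car8-GO | queues: N=0 E=2 S=0 W=0
Cars crossed by step 5: 6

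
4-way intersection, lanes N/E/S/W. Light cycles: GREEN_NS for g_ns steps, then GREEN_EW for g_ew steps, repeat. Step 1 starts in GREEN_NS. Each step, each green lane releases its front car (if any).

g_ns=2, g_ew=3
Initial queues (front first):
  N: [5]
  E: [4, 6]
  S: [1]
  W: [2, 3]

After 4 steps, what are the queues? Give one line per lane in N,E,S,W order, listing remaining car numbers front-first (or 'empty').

Step 1 [NS]: N:car5-GO,E:wait,S:car1-GO,W:wait | queues: N=0 E=2 S=0 W=2
Step 2 [NS]: N:empty,E:wait,S:empty,W:wait | queues: N=0 E=2 S=0 W=2
Step 3 [EW]: N:wait,E:car4-GO,S:wait,W:car2-GO | queues: N=0 E=1 S=0 W=1
Step 4 [EW]: N:wait,E:car6-GO,S:wait,W:car3-GO | queues: N=0 E=0 S=0 W=0

N: empty
E: empty
S: empty
W: empty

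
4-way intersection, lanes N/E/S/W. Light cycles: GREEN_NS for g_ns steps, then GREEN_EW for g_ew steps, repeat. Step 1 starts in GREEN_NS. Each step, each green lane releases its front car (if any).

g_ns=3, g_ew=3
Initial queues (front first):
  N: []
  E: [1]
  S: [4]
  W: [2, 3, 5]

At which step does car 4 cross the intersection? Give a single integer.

Step 1 [NS]: N:empty,E:wait,S:car4-GO,W:wait | queues: N=0 E=1 S=0 W=3
Step 2 [NS]: N:empty,E:wait,S:empty,W:wait | queues: N=0 E=1 S=0 W=3
Step 3 [NS]: N:empty,E:wait,S:empty,W:wait | queues: N=0 E=1 S=0 W=3
Step 4 [EW]: N:wait,E:car1-GO,S:wait,W:car2-GO | queues: N=0 E=0 S=0 W=2
Step 5 [EW]: N:wait,E:empty,S:wait,W:car3-GO | queues: N=0 E=0 S=0 W=1
Step 6 [EW]: N:wait,E:empty,S:wait,W:car5-GO | queues: N=0 E=0 S=0 W=0
Car 4 crosses at step 1

1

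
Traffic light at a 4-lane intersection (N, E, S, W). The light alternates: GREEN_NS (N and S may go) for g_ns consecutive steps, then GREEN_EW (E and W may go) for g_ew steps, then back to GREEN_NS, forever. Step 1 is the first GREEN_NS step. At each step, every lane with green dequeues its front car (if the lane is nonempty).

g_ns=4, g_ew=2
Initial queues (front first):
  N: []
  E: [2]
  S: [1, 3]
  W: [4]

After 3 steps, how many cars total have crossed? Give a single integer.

Answer: 2

Derivation:
Step 1 [NS]: N:empty,E:wait,S:car1-GO,W:wait | queues: N=0 E=1 S=1 W=1
Step 2 [NS]: N:empty,E:wait,S:car3-GO,W:wait | queues: N=0 E=1 S=0 W=1
Step 3 [NS]: N:empty,E:wait,S:empty,W:wait | queues: N=0 E=1 S=0 W=1
Cars crossed by step 3: 2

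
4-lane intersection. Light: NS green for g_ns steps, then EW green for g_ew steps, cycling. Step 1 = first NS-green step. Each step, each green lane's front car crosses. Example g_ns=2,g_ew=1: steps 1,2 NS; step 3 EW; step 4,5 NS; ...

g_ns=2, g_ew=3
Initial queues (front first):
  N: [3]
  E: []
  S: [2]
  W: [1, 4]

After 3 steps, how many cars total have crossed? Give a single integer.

Answer: 3

Derivation:
Step 1 [NS]: N:car3-GO,E:wait,S:car2-GO,W:wait | queues: N=0 E=0 S=0 W=2
Step 2 [NS]: N:empty,E:wait,S:empty,W:wait | queues: N=0 E=0 S=0 W=2
Step 3 [EW]: N:wait,E:empty,S:wait,W:car1-GO | queues: N=0 E=0 S=0 W=1
Cars crossed by step 3: 3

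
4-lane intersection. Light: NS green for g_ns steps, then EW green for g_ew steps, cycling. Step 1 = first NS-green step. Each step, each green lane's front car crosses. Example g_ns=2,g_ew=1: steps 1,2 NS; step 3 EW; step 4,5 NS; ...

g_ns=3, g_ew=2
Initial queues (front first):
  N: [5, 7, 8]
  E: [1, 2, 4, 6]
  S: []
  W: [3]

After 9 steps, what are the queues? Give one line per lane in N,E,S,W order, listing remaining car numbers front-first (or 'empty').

Step 1 [NS]: N:car5-GO,E:wait,S:empty,W:wait | queues: N=2 E=4 S=0 W=1
Step 2 [NS]: N:car7-GO,E:wait,S:empty,W:wait | queues: N=1 E=4 S=0 W=1
Step 3 [NS]: N:car8-GO,E:wait,S:empty,W:wait | queues: N=0 E=4 S=0 W=1
Step 4 [EW]: N:wait,E:car1-GO,S:wait,W:car3-GO | queues: N=0 E=3 S=0 W=0
Step 5 [EW]: N:wait,E:car2-GO,S:wait,W:empty | queues: N=0 E=2 S=0 W=0
Step 6 [NS]: N:empty,E:wait,S:empty,W:wait | queues: N=0 E=2 S=0 W=0
Step 7 [NS]: N:empty,E:wait,S:empty,W:wait | queues: N=0 E=2 S=0 W=0
Step 8 [NS]: N:empty,E:wait,S:empty,W:wait | queues: N=0 E=2 S=0 W=0
Step 9 [EW]: N:wait,E:car4-GO,S:wait,W:empty | queues: N=0 E=1 S=0 W=0

N: empty
E: 6
S: empty
W: empty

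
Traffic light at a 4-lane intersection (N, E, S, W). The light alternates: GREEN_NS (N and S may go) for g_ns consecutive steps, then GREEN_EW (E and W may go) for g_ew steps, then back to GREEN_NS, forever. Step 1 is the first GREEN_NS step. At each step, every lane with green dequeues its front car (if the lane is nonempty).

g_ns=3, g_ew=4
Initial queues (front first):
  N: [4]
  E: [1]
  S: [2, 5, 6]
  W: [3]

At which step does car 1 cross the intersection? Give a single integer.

Step 1 [NS]: N:car4-GO,E:wait,S:car2-GO,W:wait | queues: N=0 E=1 S=2 W=1
Step 2 [NS]: N:empty,E:wait,S:car5-GO,W:wait | queues: N=0 E=1 S=1 W=1
Step 3 [NS]: N:empty,E:wait,S:car6-GO,W:wait | queues: N=0 E=1 S=0 W=1
Step 4 [EW]: N:wait,E:car1-GO,S:wait,W:car3-GO | queues: N=0 E=0 S=0 W=0
Car 1 crosses at step 4

4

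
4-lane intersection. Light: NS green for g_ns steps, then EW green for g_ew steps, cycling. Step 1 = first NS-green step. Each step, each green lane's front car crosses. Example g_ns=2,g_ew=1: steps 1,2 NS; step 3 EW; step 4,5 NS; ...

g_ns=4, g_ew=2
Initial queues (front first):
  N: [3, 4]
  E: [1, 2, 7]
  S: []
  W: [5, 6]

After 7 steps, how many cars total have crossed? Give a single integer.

Step 1 [NS]: N:car3-GO,E:wait,S:empty,W:wait | queues: N=1 E=3 S=0 W=2
Step 2 [NS]: N:car4-GO,E:wait,S:empty,W:wait | queues: N=0 E=3 S=0 W=2
Step 3 [NS]: N:empty,E:wait,S:empty,W:wait | queues: N=0 E=3 S=0 W=2
Step 4 [NS]: N:empty,E:wait,S:empty,W:wait | queues: N=0 E=3 S=0 W=2
Step 5 [EW]: N:wait,E:car1-GO,S:wait,W:car5-GO | queues: N=0 E=2 S=0 W=1
Step 6 [EW]: N:wait,E:car2-GO,S:wait,W:car6-GO | queues: N=0 E=1 S=0 W=0
Step 7 [NS]: N:empty,E:wait,S:empty,W:wait | queues: N=0 E=1 S=0 W=0
Cars crossed by step 7: 6

Answer: 6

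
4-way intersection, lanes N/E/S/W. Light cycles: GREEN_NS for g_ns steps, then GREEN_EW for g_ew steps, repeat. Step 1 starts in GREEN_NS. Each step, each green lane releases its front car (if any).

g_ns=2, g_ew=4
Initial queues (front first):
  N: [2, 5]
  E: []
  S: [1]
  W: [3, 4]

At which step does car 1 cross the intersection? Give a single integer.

Step 1 [NS]: N:car2-GO,E:wait,S:car1-GO,W:wait | queues: N=1 E=0 S=0 W=2
Step 2 [NS]: N:car5-GO,E:wait,S:empty,W:wait | queues: N=0 E=0 S=0 W=2
Step 3 [EW]: N:wait,E:empty,S:wait,W:car3-GO | queues: N=0 E=0 S=0 W=1
Step 4 [EW]: N:wait,E:empty,S:wait,W:car4-GO | queues: N=0 E=0 S=0 W=0
Car 1 crosses at step 1

1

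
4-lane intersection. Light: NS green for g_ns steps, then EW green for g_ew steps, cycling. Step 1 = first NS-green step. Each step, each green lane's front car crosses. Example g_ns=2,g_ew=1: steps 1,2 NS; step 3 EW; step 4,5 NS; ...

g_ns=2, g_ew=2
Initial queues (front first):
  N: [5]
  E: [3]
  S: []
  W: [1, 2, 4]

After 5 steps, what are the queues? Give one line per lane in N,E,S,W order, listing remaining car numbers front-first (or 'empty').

Step 1 [NS]: N:car5-GO,E:wait,S:empty,W:wait | queues: N=0 E=1 S=0 W=3
Step 2 [NS]: N:empty,E:wait,S:empty,W:wait | queues: N=0 E=1 S=0 W=3
Step 3 [EW]: N:wait,E:car3-GO,S:wait,W:car1-GO | queues: N=0 E=0 S=0 W=2
Step 4 [EW]: N:wait,E:empty,S:wait,W:car2-GO | queues: N=0 E=0 S=0 W=1
Step 5 [NS]: N:empty,E:wait,S:empty,W:wait | queues: N=0 E=0 S=0 W=1

N: empty
E: empty
S: empty
W: 4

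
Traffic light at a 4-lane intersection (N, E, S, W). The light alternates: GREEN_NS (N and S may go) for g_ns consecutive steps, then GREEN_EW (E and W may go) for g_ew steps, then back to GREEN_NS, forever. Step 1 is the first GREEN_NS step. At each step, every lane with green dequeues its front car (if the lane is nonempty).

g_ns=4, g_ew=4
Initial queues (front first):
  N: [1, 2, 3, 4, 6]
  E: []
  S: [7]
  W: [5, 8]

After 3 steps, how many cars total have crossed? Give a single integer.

Step 1 [NS]: N:car1-GO,E:wait,S:car7-GO,W:wait | queues: N=4 E=0 S=0 W=2
Step 2 [NS]: N:car2-GO,E:wait,S:empty,W:wait | queues: N=3 E=0 S=0 W=2
Step 3 [NS]: N:car3-GO,E:wait,S:empty,W:wait | queues: N=2 E=0 S=0 W=2
Cars crossed by step 3: 4

Answer: 4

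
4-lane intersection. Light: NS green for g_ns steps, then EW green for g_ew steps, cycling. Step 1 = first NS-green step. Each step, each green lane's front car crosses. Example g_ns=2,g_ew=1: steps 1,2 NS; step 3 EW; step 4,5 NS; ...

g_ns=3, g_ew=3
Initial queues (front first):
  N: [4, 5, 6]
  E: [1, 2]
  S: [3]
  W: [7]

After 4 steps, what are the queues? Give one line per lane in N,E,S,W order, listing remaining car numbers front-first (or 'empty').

Step 1 [NS]: N:car4-GO,E:wait,S:car3-GO,W:wait | queues: N=2 E=2 S=0 W=1
Step 2 [NS]: N:car5-GO,E:wait,S:empty,W:wait | queues: N=1 E=2 S=0 W=1
Step 3 [NS]: N:car6-GO,E:wait,S:empty,W:wait | queues: N=0 E=2 S=0 W=1
Step 4 [EW]: N:wait,E:car1-GO,S:wait,W:car7-GO | queues: N=0 E=1 S=0 W=0

N: empty
E: 2
S: empty
W: empty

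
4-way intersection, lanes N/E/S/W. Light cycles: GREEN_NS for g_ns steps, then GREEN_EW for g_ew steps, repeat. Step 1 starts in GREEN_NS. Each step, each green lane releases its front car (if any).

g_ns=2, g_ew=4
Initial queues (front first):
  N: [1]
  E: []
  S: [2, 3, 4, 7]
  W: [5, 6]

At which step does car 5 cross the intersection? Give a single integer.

Step 1 [NS]: N:car1-GO,E:wait,S:car2-GO,W:wait | queues: N=0 E=0 S=3 W=2
Step 2 [NS]: N:empty,E:wait,S:car3-GO,W:wait | queues: N=0 E=0 S=2 W=2
Step 3 [EW]: N:wait,E:empty,S:wait,W:car5-GO | queues: N=0 E=0 S=2 W=1
Step 4 [EW]: N:wait,E:empty,S:wait,W:car6-GO | queues: N=0 E=0 S=2 W=0
Step 5 [EW]: N:wait,E:empty,S:wait,W:empty | queues: N=0 E=0 S=2 W=0
Step 6 [EW]: N:wait,E:empty,S:wait,W:empty | queues: N=0 E=0 S=2 W=0
Step 7 [NS]: N:empty,E:wait,S:car4-GO,W:wait | queues: N=0 E=0 S=1 W=0
Step 8 [NS]: N:empty,E:wait,S:car7-GO,W:wait | queues: N=0 E=0 S=0 W=0
Car 5 crosses at step 3

3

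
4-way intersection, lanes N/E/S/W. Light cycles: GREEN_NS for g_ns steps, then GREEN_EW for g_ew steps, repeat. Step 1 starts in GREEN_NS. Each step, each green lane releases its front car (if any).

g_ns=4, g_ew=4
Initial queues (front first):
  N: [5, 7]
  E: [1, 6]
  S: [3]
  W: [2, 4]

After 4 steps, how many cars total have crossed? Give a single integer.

Step 1 [NS]: N:car5-GO,E:wait,S:car3-GO,W:wait | queues: N=1 E=2 S=0 W=2
Step 2 [NS]: N:car7-GO,E:wait,S:empty,W:wait | queues: N=0 E=2 S=0 W=2
Step 3 [NS]: N:empty,E:wait,S:empty,W:wait | queues: N=0 E=2 S=0 W=2
Step 4 [NS]: N:empty,E:wait,S:empty,W:wait | queues: N=0 E=2 S=0 W=2
Cars crossed by step 4: 3

Answer: 3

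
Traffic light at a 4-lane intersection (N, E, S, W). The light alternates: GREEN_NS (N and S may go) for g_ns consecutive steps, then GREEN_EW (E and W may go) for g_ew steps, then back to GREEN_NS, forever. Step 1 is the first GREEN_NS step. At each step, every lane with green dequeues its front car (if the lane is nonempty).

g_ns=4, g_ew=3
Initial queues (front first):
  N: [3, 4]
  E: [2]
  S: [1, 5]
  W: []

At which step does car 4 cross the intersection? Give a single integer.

Step 1 [NS]: N:car3-GO,E:wait,S:car1-GO,W:wait | queues: N=1 E=1 S=1 W=0
Step 2 [NS]: N:car4-GO,E:wait,S:car5-GO,W:wait | queues: N=0 E=1 S=0 W=0
Step 3 [NS]: N:empty,E:wait,S:empty,W:wait | queues: N=0 E=1 S=0 W=0
Step 4 [NS]: N:empty,E:wait,S:empty,W:wait | queues: N=0 E=1 S=0 W=0
Step 5 [EW]: N:wait,E:car2-GO,S:wait,W:empty | queues: N=0 E=0 S=0 W=0
Car 4 crosses at step 2

2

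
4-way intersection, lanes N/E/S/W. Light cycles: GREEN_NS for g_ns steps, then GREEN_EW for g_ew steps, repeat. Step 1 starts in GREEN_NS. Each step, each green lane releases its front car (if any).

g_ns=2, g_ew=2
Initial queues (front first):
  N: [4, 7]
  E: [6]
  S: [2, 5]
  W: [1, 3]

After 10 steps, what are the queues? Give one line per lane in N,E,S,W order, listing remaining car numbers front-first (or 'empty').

Step 1 [NS]: N:car4-GO,E:wait,S:car2-GO,W:wait | queues: N=1 E=1 S=1 W=2
Step 2 [NS]: N:car7-GO,E:wait,S:car5-GO,W:wait | queues: N=0 E=1 S=0 W=2
Step 3 [EW]: N:wait,E:car6-GO,S:wait,W:car1-GO | queues: N=0 E=0 S=0 W=1
Step 4 [EW]: N:wait,E:empty,S:wait,W:car3-GO | queues: N=0 E=0 S=0 W=0

N: empty
E: empty
S: empty
W: empty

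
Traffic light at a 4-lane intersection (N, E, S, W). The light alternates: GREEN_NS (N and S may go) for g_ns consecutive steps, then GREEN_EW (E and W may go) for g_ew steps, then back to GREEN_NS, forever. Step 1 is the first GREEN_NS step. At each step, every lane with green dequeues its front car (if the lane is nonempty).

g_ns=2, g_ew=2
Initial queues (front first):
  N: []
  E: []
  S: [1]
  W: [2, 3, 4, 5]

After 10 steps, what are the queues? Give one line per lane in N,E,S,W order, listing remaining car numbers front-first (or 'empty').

Step 1 [NS]: N:empty,E:wait,S:car1-GO,W:wait | queues: N=0 E=0 S=0 W=4
Step 2 [NS]: N:empty,E:wait,S:empty,W:wait | queues: N=0 E=0 S=0 W=4
Step 3 [EW]: N:wait,E:empty,S:wait,W:car2-GO | queues: N=0 E=0 S=0 W=3
Step 4 [EW]: N:wait,E:empty,S:wait,W:car3-GO | queues: N=0 E=0 S=0 W=2
Step 5 [NS]: N:empty,E:wait,S:empty,W:wait | queues: N=0 E=0 S=0 W=2
Step 6 [NS]: N:empty,E:wait,S:empty,W:wait | queues: N=0 E=0 S=0 W=2
Step 7 [EW]: N:wait,E:empty,S:wait,W:car4-GO | queues: N=0 E=0 S=0 W=1
Step 8 [EW]: N:wait,E:empty,S:wait,W:car5-GO | queues: N=0 E=0 S=0 W=0

N: empty
E: empty
S: empty
W: empty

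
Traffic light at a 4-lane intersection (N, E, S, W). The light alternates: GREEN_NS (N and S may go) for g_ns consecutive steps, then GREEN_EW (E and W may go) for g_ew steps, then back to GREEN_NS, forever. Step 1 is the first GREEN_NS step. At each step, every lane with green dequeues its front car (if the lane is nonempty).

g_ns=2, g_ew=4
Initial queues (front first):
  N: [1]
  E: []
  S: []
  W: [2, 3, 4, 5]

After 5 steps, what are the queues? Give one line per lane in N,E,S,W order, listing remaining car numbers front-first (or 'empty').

Step 1 [NS]: N:car1-GO,E:wait,S:empty,W:wait | queues: N=0 E=0 S=0 W=4
Step 2 [NS]: N:empty,E:wait,S:empty,W:wait | queues: N=0 E=0 S=0 W=4
Step 3 [EW]: N:wait,E:empty,S:wait,W:car2-GO | queues: N=0 E=0 S=0 W=3
Step 4 [EW]: N:wait,E:empty,S:wait,W:car3-GO | queues: N=0 E=0 S=0 W=2
Step 5 [EW]: N:wait,E:empty,S:wait,W:car4-GO | queues: N=0 E=0 S=0 W=1

N: empty
E: empty
S: empty
W: 5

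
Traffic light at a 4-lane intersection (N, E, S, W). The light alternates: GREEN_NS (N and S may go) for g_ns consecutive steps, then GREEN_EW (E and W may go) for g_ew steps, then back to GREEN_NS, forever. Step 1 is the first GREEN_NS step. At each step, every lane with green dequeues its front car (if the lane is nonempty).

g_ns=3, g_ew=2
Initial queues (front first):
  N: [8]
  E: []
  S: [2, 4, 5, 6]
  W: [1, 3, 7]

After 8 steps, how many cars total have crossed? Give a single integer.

Answer: 7

Derivation:
Step 1 [NS]: N:car8-GO,E:wait,S:car2-GO,W:wait | queues: N=0 E=0 S=3 W=3
Step 2 [NS]: N:empty,E:wait,S:car4-GO,W:wait | queues: N=0 E=0 S=2 W=3
Step 3 [NS]: N:empty,E:wait,S:car5-GO,W:wait | queues: N=0 E=0 S=1 W=3
Step 4 [EW]: N:wait,E:empty,S:wait,W:car1-GO | queues: N=0 E=0 S=1 W=2
Step 5 [EW]: N:wait,E:empty,S:wait,W:car3-GO | queues: N=0 E=0 S=1 W=1
Step 6 [NS]: N:empty,E:wait,S:car6-GO,W:wait | queues: N=0 E=0 S=0 W=1
Step 7 [NS]: N:empty,E:wait,S:empty,W:wait | queues: N=0 E=0 S=0 W=1
Step 8 [NS]: N:empty,E:wait,S:empty,W:wait | queues: N=0 E=0 S=0 W=1
Cars crossed by step 8: 7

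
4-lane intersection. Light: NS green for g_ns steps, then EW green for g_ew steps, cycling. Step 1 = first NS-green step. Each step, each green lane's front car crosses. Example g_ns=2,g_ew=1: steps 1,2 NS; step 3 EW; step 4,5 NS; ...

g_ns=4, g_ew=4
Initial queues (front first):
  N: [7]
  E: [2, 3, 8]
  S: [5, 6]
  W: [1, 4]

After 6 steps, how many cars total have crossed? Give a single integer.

Answer: 7

Derivation:
Step 1 [NS]: N:car7-GO,E:wait,S:car5-GO,W:wait | queues: N=0 E=3 S=1 W=2
Step 2 [NS]: N:empty,E:wait,S:car6-GO,W:wait | queues: N=0 E=3 S=0 W=2
Step 3 [NS]: N:empty,E:wait,S:empty,W:wait | queues: N=0 E=3 S=0 W=2
Step 4 [NS]: N:empty,E:wait,S:empty,W:wait | queues: N=0 E=3 S=0 W=2
Step 5 [EW]: N:wait,E:car2-GO,S:wait,W:car1-GO | queues: N=0 E=2 S=0 W=1
Step 6 [EW]: N:wait,E:car3-GO,S:wait,W:car4-GO | queues: N=0 E=1 S=0 W=0
Cars crossed by step 6: 7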